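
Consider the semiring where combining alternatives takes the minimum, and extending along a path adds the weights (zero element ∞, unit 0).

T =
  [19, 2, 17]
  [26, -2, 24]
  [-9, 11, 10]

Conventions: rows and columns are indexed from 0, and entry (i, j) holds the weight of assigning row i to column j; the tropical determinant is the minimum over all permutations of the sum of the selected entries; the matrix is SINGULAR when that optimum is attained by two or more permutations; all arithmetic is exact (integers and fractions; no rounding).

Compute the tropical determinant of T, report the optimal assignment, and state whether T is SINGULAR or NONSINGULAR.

σ = (0, 1, 2): 19 + (-2) + 10 = 27
σ = (0, 2, 1): 19 + 24 + 11 = 54
σ = (1, 0, 2): 2 + 26 + 10 = 38
σ = (1, 2, 0): 2 + 24 + (-9) = 17
σ = (2, 0, 1): 17 + 26 + 11 = 54
σ = (2, 1, 0): 17 + (-2) + (-9) = 6
Optimal value attained by: σ = (2, 1, 0).
Answer: det⊕(T) = 6; verdict: NONSINGULAR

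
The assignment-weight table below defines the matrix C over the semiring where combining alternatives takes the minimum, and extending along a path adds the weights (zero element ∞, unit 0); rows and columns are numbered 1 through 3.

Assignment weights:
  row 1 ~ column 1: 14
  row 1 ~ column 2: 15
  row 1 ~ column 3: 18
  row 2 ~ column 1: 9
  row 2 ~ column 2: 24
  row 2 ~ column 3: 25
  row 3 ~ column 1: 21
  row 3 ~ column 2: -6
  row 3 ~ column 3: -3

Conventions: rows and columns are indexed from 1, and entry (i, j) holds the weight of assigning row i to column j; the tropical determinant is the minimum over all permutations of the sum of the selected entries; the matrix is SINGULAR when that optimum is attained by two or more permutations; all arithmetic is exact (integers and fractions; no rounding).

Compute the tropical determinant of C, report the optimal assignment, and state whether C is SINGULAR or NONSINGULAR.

σ = (1, 2, 3): 14 + 24 + (-3) = 35
σ = (1, 3, 2): 14 + 25 + (-6) = 33
σ = (2, 1, 3): 15 + 9 + (-3) = 21
σ = (2, 3, 1): 15 + 25 + 21 = 61
σ = (3, 1, 2): 18 + 9 + (-6) = 21
σ = (3, 2, 1): 18 + 24 + 21 = 63
Optimal value attained by: σ = (2, 1, 3).
Answer: det⊕(C) = 21; verdict: SINGULAR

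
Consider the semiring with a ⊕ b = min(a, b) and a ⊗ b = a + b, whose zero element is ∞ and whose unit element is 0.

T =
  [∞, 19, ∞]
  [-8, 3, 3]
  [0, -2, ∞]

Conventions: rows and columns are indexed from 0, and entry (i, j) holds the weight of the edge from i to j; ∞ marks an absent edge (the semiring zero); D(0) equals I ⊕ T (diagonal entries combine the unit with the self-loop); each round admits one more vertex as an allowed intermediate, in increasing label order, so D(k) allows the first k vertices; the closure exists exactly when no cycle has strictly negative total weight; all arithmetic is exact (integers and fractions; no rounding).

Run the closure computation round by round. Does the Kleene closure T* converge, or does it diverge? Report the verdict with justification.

D(0):
  [0, 19, ∞]
  [-8, 0, 3]
  [0, -2, 0]
D(1):
  [0, 19, ∞]
  [-8, 0, 3]
  [0, -2, 0]
D(2):
  [0, 19, 22]
  [-8, 0, 3]
  [-10, -2, 0]
D(3):
  [0, 19, 22]
  [-8, 0, 3]
  [-10, -2, 0]
Key observation: every diagonal entry stays at the unit through all rounds, so no improving cycle exists.
Answer: CONVERGES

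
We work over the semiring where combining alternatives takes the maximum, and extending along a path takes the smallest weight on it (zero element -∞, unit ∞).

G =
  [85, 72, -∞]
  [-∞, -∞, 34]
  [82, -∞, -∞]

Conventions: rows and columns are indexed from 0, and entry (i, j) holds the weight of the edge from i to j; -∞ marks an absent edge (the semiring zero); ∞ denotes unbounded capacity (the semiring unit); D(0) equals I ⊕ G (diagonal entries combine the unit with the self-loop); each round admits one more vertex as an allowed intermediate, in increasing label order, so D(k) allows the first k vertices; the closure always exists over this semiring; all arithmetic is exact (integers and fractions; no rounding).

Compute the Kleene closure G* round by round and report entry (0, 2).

D(0):
  [∞, 72, -∞]
  [-∞, ∞, 34]
  [82, -∞, ∞]
D(1):
  [∞, 72, -∞]
  [-∞, ∞, 34]
  [82, 72, ∞]
D(2):
  [∞, 72, 34]
  [-∞, ∞, 34]
  [82, 72, ∞]
D(3):
  [∞, 72, 34]
  [34, ∞, 34]
  [82, 72, ∞]
Answer: G*[0][2] = 34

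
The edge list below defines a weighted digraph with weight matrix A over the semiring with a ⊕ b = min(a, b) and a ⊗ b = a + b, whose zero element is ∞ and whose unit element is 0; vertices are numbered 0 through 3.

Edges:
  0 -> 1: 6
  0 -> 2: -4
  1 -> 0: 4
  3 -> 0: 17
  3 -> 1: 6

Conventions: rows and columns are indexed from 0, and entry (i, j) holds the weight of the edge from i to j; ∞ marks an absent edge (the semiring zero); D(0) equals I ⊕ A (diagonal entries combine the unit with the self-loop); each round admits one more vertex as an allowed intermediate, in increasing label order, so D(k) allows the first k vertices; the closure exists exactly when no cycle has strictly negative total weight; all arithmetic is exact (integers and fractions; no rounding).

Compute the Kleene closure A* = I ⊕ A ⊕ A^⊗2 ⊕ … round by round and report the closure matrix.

D(0):
  [0, 6, -4, ∞]
  [4, 0, ∞, ∞]
  [∞, ∞, 0, ∞]
  [17, 6, ∞, 0]
D(1):
  [0, 6, -4, ∞]
  [4, 0, 0, ∞]
  [∞, ∞, 0, ∞]
  [17, 6, 13, 0]
D(2):
  [0, 6, -4, ∞]
  [4, 0, 0, ∞]
  [∞, ∞, 0, ∞]
  [10, 6, 6, 0]
D(3):
  [0, 6, -4, ∞]
  [4, 0, 0, ∞]
  [∞, ∞, 0, ∞]
  [10, 6, 6, 0]
D(4):
  [0, 6, -4, ∞]
  [4, 0, 0, ∞]
  [∞, ∞, 0, ∞]
  [10, 6, 6, 0]
Answer: A* = [[0, 6, -4, ∞], [4, 0, 0, ∞], [∞, ∞, 0, ∞], [10, 6, 6, 0]]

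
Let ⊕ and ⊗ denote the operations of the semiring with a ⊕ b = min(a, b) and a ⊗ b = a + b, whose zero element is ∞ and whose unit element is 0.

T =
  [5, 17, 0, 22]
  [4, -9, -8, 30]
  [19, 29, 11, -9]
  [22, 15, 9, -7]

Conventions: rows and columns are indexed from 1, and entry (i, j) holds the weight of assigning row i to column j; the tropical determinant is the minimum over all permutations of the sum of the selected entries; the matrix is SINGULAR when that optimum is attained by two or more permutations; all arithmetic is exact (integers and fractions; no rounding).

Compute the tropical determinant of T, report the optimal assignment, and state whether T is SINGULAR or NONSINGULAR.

σ = (1, 2, 3, 4): 5 + (-9) + 11 + (-7) = 0
σ = (1, 2, 4, 3): 5 + (-9) + (-9) + 9 = -4
σ = (1, 3, 2, 4): 5 + (-8) + 29 + (-7) = 19
σ = (1, 3, 4, 2): 5 + (-8) + (-9) + 15 = 3
σ = (1, 4, 2, 3): 5 + 30 + 29 + 9 = 73
σ = (1, 4, 3, 2): 5 + 30 + 11 + 15 = 61
σ = (2, 1, 3, 4): 17 + 4 + 11 + (-7) = 25
σ = (2, 1, 4, 3): 17 + 4 + (-9) + 9 = 21
σ = (2, 3, 1, 4): 17 + (-8) + 19 + (-7) = 21
σ = (2, 3, 4, 1): 17 + (-8) + (-9) + 22 = 22
σ = (2, 4, 1, 3): 17 + 30 + 19 + 9 = 75
σ = (2, 4, 3, 1): 17 + 30 + 11 + 22 = 80
σ = (3, 1, 2, 4): 0 + 4 + 29 + (-7) = 26
σ = (3, 1, 4, 2): 0 + 4 + (-9) + 15 = 10
σ = (3, 2, 1, 4): 0 + (-9) + 19 + (-7) = 3
σ = (3, 2, 4, 1): 0 + (-9) + (-9) + 22 = 4
σ = (3, 4, 1, 2): 0 + 30 + 19 + 15 = 64
σ = (3, 4, 2, 1): 0 + 30 + 29 + 22 = 81
σ = (4, 1, 2, 3): 22 + 4 + 29 + 9 = 64
σ = (4, 1, 3, 2): 22 + 4 + 11 + 15 = 52
σ = (4, 2, 1, 3): 22 + (-9) + 19 + 9 = 41
σ = (4, 2, 3, 1): 22 + (-9) + 11 + 22 = 46
σ = (4, 3, 1, 2): 22 + (-8) + 19 + 15 = 48
σ = (4, 3, 2, 1): 22 + (-8) + 29 + 22 = 65
Optimal value attained by: σ = (1, 2, 4, 3).
Answer: det⊕(T) = -4; verdict: NONSINGULAR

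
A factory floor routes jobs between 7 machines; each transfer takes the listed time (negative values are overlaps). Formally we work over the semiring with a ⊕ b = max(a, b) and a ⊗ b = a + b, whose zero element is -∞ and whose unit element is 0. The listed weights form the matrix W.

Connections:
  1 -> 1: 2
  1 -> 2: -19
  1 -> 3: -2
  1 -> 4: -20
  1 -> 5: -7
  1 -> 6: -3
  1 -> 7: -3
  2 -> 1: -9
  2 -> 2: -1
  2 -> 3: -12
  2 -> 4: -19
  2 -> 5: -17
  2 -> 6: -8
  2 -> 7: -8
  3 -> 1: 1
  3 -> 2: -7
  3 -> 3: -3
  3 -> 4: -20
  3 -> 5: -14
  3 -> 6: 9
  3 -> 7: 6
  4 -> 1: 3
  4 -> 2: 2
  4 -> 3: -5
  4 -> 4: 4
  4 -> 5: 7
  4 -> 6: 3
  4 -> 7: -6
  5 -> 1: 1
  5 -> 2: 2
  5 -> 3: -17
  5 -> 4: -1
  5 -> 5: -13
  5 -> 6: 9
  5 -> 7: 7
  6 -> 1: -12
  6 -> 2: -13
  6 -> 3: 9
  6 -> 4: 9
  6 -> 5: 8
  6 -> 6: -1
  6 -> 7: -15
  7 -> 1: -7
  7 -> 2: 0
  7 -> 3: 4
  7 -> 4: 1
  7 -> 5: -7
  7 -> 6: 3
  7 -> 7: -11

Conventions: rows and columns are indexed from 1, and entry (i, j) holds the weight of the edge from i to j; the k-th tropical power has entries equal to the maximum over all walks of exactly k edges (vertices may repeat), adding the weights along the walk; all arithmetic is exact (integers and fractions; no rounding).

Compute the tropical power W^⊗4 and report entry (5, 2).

W^⊗2:
  [4, -3, 6, 6, 5, 7, 4]
  [-7, -2, 1, 1, 0, -3, -6]
  [3, 6, 18, 18, 17, 9, 3]
  [8, 9, 12, 12, 11, 16, 14]
  [3, 7, 18, 18, 17, 10, -2]
  [12, 11, 8, 13, 16, 18, 15]
  [5, 3, 12, 12, 11, 13, 10]
W^⊗3:
  [9, 8, 16, 16, 15, 15, 12]
  [4, 3, 6, 6, 8, 10, 7]
  [21, 20, 18, 22, 25, 27, 24]
  [15, 14, 25, 25, 24, 21, 18]
  [21, 20, 19, 22, 25, 27, 24]
  [17, 18, 27, 27, 26, 25, 23]
  [15, 14, 22, 22, 21, 21, 18]
W^⊗4:
  [19, 18, 24, 24, 23, 25, 22]
  [9, 10, 19, 19, 18, 17, 15]
  [26, 27, 36, 36, 35, 34, 32]
  [28, 27, 30, 30, 32, 34, 31]
  [26, 27, 36, 36, 35, 34, 32]
  [30, 29, 34, 34, 34, 36, 33]
  [25, 24, 30, 30, 29, 31, 28]
Key observation: the optimum is the walk 5->6->4->5->2, with weight 9 + 9 + 7 + 2 = 27.
Optimal value attained by: walk 5->6->4->5->2.
Answer: (W^⊗4)[5][2] = 27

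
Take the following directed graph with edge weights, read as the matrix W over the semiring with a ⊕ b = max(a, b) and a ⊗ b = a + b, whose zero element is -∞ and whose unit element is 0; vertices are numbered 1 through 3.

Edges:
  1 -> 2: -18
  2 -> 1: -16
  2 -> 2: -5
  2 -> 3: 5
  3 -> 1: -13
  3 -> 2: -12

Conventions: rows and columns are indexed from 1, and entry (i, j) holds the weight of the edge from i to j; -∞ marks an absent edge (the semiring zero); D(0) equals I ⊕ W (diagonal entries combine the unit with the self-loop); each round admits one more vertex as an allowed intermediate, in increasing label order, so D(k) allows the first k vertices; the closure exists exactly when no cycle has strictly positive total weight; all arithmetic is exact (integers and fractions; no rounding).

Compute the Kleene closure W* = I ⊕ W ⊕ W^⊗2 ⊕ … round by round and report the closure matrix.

D(0):
  [0, -18, -∞]
  [-16, 0, 5]
  [-13, -12, 0]
D(1):
  [0, -18, -∞]
  [-16, 0, 5]
  [-13, -12, 0]
D(2):
  [0, -18, -13]
  [-16, 0, 5]
  [-13, -12, 0]
D(3):
  [0, -18, -13]
  [-8, 0, 5]
  [-13, -12, 0]
Answer: W* = [[0, -18, -13], [-8, 0, 5], [-13, -12, 0]]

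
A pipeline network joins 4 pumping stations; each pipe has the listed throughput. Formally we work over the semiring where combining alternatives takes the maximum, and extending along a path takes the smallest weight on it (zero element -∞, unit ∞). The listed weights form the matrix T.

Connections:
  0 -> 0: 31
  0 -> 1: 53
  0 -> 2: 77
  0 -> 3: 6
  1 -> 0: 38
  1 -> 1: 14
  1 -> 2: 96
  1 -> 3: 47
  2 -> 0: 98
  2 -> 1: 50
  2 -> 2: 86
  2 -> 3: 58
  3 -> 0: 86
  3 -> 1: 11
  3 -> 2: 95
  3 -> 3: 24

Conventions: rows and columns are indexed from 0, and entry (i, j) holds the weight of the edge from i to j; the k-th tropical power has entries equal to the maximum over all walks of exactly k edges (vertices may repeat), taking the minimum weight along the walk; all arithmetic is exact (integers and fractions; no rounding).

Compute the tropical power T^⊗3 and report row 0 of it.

T^⊗2:
  [77, 50, 77, 58]
  [96, 50, 86, 58]
  [86, 53, 86, 58]
  [95, 53, 86, 58]
T^⊗3:
  [77, 53, 77, 58]
  [86, 53, 86, 58]
  [86, 53, 86, 58]
  [86, 53, 86, 58]
Answer: row 0 of T^⊗3 = [77, 53, 77, 58]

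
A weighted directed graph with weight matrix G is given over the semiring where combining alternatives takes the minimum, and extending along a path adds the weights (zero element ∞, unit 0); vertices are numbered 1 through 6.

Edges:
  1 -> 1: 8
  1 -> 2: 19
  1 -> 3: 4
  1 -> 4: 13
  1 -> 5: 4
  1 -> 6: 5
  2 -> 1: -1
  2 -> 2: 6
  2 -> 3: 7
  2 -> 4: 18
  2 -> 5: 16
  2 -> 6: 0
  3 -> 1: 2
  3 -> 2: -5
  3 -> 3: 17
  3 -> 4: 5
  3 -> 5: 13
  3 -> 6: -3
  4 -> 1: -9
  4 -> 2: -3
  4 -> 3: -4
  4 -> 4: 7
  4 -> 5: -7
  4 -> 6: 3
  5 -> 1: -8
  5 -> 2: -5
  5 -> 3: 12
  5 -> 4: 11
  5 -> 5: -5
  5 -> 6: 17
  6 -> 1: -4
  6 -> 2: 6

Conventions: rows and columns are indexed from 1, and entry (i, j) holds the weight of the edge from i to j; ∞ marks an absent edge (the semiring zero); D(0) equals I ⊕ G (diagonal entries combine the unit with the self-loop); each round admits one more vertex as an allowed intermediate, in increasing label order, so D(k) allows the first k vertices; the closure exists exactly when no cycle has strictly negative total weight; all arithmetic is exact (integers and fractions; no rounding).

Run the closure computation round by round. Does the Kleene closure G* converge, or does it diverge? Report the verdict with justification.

Detection: at round 0, diagonal entry (5, 5) turns strictly negative.
Key observation: the cycle 5->5 has total weight (-5), which is strictly negative.
Answer: DIVERGES — negative cycle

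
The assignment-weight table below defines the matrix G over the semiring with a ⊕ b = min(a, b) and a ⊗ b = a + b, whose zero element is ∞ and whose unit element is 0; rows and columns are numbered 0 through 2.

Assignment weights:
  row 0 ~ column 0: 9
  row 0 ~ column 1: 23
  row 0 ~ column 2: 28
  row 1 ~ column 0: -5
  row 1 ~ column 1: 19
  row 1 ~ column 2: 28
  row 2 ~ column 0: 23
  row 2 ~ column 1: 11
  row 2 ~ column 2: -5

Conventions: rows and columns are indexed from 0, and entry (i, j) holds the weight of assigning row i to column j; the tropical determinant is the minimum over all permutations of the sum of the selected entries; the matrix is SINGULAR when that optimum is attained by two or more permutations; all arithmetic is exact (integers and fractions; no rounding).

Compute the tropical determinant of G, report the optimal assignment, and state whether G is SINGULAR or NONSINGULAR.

σ = (0, 1, 2): 9 + 19 + (-5) = 23
σ = (0, 2, 1): 9 + 28 + 11 = 48
σ = (1, 0, 2): 23 + (-5) + (-5) = 13
σ = (1, 2, 0): 23 + 28 + 23 = 74
σ = (2, 0, 1): 28 + (-5) + 11 = 34
σ = (2, 1, 0): 28 + 19 + 23 = 70
Optimal value attained by: σ = (1, 0, 2).
Answer: det⊕(G) = 13; verdict: NONSINGULAR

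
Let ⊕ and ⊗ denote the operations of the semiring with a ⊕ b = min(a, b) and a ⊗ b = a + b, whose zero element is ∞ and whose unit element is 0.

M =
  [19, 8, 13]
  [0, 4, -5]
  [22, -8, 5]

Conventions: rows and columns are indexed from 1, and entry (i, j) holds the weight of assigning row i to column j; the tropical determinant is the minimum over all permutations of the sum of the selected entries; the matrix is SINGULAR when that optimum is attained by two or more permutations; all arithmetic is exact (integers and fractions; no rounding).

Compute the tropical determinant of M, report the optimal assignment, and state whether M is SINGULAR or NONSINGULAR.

σ = (1, 2, 3): 19 + 4 + 5 = 28
σ = (1, 3, 2): 19 + (-5) + (-8) = 6
σ = (2, 1, 3): 8 + 0 + 5 = 13
σ = (2, 3, 1): 8 + (-5) + 22 = 25
σ = (3, 1, 2): 13 + 0 + (-8) = 5
σ = (3, 2, 1): 13 + 4 + 22 = 39
Optimal value attained by: σ = (3, 1, 2).
Answer: det⊕(M) = 5; verdict: NONSINGULAR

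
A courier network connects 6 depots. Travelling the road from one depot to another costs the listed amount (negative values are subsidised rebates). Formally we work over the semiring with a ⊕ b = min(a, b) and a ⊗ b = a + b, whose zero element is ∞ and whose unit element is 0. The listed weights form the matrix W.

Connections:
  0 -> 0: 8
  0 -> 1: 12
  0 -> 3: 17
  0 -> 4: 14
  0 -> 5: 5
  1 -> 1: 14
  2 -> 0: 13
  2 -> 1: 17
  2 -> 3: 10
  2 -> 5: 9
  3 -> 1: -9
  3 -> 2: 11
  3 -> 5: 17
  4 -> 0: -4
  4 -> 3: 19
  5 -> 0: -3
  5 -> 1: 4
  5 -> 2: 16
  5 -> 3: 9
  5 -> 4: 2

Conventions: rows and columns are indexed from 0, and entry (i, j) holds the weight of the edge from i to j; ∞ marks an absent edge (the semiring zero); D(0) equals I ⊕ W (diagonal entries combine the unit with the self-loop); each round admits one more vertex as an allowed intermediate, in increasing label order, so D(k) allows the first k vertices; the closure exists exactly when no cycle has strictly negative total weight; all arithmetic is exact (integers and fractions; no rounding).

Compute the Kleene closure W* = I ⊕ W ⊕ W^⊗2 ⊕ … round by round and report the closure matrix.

D(0):
  [0, 12, ∞, 17, 14, 5]
  [∞, 0, ∞, ∞, ∞, ∞]
  [13, 17, 0, 10, ∞, 9]
  [∞, -9, 11, 0, ∞, 17]
  [-4, ∞, ∞, 19, 0, ∞]
  [-3, 4, 16, 9, 2, 0]
D(1):
  [0, 12, ∞, 17, 14, 5]
  [∞, 0, ∞, ∞, ∞, ∞]
  [13, 17, 0, 10, 27, 9]
  [∞, -9, 11, 0, ∞, 17]
  [-4, 8, ∞, 13, 0, 1]
  [-3, 4, 16, 9, 2, 0]
D(2):
  [0, 12, ∞, 17, 14, 5]
  [∞, 0, ∞, ∞, ∞, ∞]
  [13, 17, 0, 10, 27, 9]
  [∞, -9, 11, 0, ∞, 17]
  [-4, 8, ∞, 13, 0, 1]
  [-3, 4, 16, 9, 2, 0]
D(3):
  [0, 12, ∞, 17, 14, 5]
  [∞, 0, ∞, ∞, ∞, ∞]
  [13, 17, 0, 10, 27, 9]
  [24, -9, 11, 0, 38, 17]
  [-4, 8, ∞, 13, 0, 1]
  [-3, 4, 16, 9, 2, 0]
D(4):
  [0, 8, 28, 17, 14, 5]
  [∞, 0, ∞, ∞, ∞, ∞]
  [13, 1, 0, 10, 27, 9]
  [24, -9, 11, 0, 38, 17]
  [-4, 4, 24, 13, 0, 1]
  [-3, 0, 16, 9, 2, 0]
D(5):
  [0, 8, 28, 17, 14, 5]
  [∞, 0, ∞, ∞, ∞, ∞]
  [13, 1, 0, 10, 27, 9]
  [24, -9, 11, 0, 38, 17]
  [-4, 4, 24, 13, 0, 1]
  [-3, 0, 16, 9, 2, 0]
D(6):
  [0, 5, 21, 14, 7, 5]
  [∞, 0, ∞, ∞, ∞, ∞]
  [6, 1, 0, 10, 11, 9]
  [14, -9, 11, 0, 19, 17]
  [-4, 1, 17, 10, 0, 1]
  [-3, 0, 16, 9, 2, 0]
Answer: W* = [[0, 5, 21, 14, 7, 5], [∞, 0, ∞, ∞, ∞, ∞], [6, 1, 0, 10, 11, 9], [14, -9, 11, 0, 19, 17], [-4, 1, 17, 10, 0, 1], [-3, 0, 16, 9, 2, 0]]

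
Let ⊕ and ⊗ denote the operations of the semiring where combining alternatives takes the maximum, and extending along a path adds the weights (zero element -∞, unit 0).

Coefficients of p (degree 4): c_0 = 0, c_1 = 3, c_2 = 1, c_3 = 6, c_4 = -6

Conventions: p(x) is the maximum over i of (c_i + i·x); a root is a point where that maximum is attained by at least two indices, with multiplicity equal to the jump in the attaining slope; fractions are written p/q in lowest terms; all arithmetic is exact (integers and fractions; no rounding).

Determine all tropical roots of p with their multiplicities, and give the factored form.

hull edge (i=0, c=0) to (i=1, c=3): slope 3, span 1
hull edge (i=1, c=3) to (i=3, c=6): slope 3/2, span 2
hull edge (i=3, c=6) to (i=4, c=-6): slope -12, span 1
Factored form: p(x) = -6 ⊗ (x ⊕ (-3)) ⊗ (x ⊕ (-3/2)) ⊗ (x ⊕ (-3/2)) ⊗ (x ⊕ 12)
Answer: roots = -3 (mult 1), -3/2 (mult 2), 12 (mult 1)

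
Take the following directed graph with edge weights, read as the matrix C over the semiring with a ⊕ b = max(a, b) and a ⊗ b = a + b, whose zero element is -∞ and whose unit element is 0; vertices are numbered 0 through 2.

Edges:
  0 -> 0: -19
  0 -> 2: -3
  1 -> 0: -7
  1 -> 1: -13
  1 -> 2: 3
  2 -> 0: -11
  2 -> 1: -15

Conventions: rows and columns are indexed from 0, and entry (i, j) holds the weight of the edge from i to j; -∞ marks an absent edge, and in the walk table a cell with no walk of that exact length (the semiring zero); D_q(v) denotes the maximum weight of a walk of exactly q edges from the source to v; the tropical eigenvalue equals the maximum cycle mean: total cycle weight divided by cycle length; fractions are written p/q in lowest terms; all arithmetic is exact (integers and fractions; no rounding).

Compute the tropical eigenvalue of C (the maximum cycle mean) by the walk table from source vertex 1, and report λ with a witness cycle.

q=0: [-∞, 0, -∞]
q=1: [-7, -13, 3]
q=2: [-8, -12, -10]
q=3: [-19, -25, -9]
Optimal cycle mean attained by: cycle 1->2->1, total 3 + (-15), length 2.
Answer: λ = -6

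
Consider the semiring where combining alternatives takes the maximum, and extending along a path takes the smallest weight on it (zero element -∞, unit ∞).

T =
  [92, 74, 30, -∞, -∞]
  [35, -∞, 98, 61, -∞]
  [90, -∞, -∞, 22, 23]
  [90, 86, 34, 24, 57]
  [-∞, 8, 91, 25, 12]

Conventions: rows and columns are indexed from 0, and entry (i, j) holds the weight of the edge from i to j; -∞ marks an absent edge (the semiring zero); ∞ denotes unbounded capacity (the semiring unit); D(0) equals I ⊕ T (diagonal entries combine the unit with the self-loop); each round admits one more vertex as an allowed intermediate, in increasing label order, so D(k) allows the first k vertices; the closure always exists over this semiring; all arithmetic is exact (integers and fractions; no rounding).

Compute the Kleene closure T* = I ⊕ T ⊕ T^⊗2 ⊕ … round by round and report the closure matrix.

D(0):
  [∞, 74, 30, -∞, -∞]
  [35, ∞, 98, 61, -∞]
  [90, -∞, ∞, 22, 23]
  [90, 86, 34, ∞, 57]
  [-∞, 8, 91, 25, ∞]
D(1):
  [∞, 74, 30, -∞, -∞]
  [35, ∞, 98, 61, -∞]
  [90, 74, ∞, 22, 23]
  [90, 86, 34, ∞, 57]
  [-∞, 8, 91, 25, ∞]
D(2):
  [∞, 74, 74, 61, -∞]
  [35, ∞, 98, 61, -∞]
  [90, 74, ∞, 61, 23]
  [90, 86, 86, ∞, 57]
  [8, 8, 91, 25, ∞]
D(3):
  [∞, 74, 74, 61, 23]
  [90, ∞, 98, 61, 23]
  [90, 74, ∞, 61, 23]
  [90, 86, 86, ∞, 57]
  [90, 74, 91, 61, ∞]
D(4):
  [∞, 74, 74, 61, 57]
  [90, ∞, 98, 61, 57]
  [90, 74, ∞, 61, 57]
  [90, 86, 86, ∞, 57]
  [90, 74, 91, 61, ∞]
D(5):
  [∞, 74, 74, 61, 57]
  [90, ∞, 98, 61, 57]
  [90, 74, ∞, 61, 57]
  [90, 86, 86, ∞, 57]
  [90, 74, 91, 61, ∞]
Answer: T* = [[∞, 74, 74, 61, 57], [90, ∞, 98, 61, 57], [90, 74, ∞, 61, 57], [90, 86, 86, ∞, 57], [90, 74, 91, 61, ∞]]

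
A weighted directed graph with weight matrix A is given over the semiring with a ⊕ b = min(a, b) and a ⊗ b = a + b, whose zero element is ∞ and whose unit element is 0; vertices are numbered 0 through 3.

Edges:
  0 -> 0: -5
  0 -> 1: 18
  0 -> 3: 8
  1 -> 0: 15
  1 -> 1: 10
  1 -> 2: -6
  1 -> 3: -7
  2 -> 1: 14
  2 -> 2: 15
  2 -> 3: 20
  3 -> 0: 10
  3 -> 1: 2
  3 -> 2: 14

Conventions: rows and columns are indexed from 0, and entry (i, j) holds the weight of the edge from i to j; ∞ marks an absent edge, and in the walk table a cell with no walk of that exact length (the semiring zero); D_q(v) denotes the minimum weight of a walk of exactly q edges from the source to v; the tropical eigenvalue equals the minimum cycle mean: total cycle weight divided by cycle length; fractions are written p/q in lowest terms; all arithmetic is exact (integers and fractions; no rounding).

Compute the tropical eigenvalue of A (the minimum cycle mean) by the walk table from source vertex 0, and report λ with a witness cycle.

q=0: [0, ∞, ∞, ∞]
q=1: [-5, 18, ∞, 8]
q=2: [-10, 10, 12, 3]
q=3: [-15, 5, 4, -2]
q=4: [-20, 0, -1, -7]
Optimal cycle mean attained by: cycle 0->0, total (-5), length 1.
Answer: λ = -5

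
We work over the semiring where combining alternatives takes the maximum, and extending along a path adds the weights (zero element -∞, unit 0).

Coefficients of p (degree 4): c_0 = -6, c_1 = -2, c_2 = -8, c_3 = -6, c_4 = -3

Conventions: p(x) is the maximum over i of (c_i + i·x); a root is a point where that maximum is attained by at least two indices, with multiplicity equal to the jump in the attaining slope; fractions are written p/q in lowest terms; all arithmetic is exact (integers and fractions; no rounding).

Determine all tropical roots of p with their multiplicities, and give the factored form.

hull edge (i=0, c=-6) to (i=1, c=-2): slope 4, span 1
hull edge (i=1, c=-2) to (i=4, c=-3): slope -1/3, span 3
Factored form: p(x) = -3 ⊗ (x ⊕ (-4)) ⊗ (x ⊕ 1/3) ⊗ (x ⊕ 1/3) ⊗ (x ⊕ 1/3)
Answer: roots = -4 (mult 1), 1/3 (mult 3)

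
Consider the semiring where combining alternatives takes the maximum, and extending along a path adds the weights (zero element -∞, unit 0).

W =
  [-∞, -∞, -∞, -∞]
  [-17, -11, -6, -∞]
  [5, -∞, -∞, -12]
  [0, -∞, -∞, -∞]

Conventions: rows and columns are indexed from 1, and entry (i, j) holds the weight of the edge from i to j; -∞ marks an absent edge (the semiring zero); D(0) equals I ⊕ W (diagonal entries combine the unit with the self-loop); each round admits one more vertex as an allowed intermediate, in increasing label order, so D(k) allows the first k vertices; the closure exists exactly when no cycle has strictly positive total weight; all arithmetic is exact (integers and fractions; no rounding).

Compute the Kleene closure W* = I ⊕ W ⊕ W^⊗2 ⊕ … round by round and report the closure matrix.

D(0):
  [0, -∞, -∞, -∞]
  [-17, 0, -6, -∞]
  [5, -∞, 0, -12]
  [0, -∞, -∞, 0]
D(1):
  [0, -∞, -∞, -∞]
  [-17, 0, -6, -∞]
  [5, -∞, 0, -12]
  [0, -∞, -∞, 0]
D(2):
  [0, -∞, -∞, -∞]
  [-17, 0, -6, -∞]
  [5, -∞, 0, -12]
  [0, -∞, -∞, 0]
D(3):
  [0, -∞, -∞, -∞]
  [-1, 0, -6, -18]
  [5, -∞, 0, -12]
  [0, -∞, -∞, 0]
D(4):
  [0, -∞, -∞, -∞]
  [-1, 0, -6, -18]
  [5, -∞, 0, -12]
  [0, -∞, -∞, 0]
Answer: W* = [[0, -∞, -∞, -∞], [-1, 0, -6, -18], [5, -∞, 0, -12], [0, -∞, -∞, 0]]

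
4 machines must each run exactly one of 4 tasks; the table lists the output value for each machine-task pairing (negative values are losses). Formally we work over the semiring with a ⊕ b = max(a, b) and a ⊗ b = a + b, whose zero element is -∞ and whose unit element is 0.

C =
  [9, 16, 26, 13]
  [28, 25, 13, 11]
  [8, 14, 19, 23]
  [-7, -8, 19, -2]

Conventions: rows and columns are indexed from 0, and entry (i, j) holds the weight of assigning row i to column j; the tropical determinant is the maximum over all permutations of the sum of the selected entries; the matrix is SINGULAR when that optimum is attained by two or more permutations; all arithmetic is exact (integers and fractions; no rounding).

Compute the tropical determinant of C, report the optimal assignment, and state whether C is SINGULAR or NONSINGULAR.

σ = (0, 1, 2, 3): 9 + 25 + 19 + (-2) = 51
σ = (0, 1, 3, 2): 9 + 25 + 23 + 19 = 76
σ = (0, 2, 1, 3): 9 + 13 + 14 + (-2) = 34
σ = (0, 2, 3, 1): 9 + 13 + 23 + (-8) = 37
σ = (0, 3, 1, 2): 9 + 11 + 14 + 19 = 53
σ = (0, 3, 2, 1): 9 + 11 + 19 + (-8) = 31
σ = (1, 0, 2, 3): 16 + 28 + 19 + (-2) = 61
σ = (1, 0, 3, 2): 16 + 28 + 23 + 19 = 86
σ = (1, 2, 0, 3): 16 + 13 + 8 + (-2) = 35
σ = (1, 2, 3, 0): 16 + 13 + 23 + (-7) = 45
σ = (1, 3, 0, 2): 16 + 11 + 8 + 19 = 54
σ = (1, 3, 2, 0): 16 + 11 + 19 + (-7) = 39
σ = (2, 0, 1, 3): 26 + 28 + 14 + (-2) = 66
σ = (2, 0, 3, 1): 26 + 28 + 23 + (-8) = 69
σ = (2, 1, 0, 3): 26 + 25 + 8 + (-2) = 57
σ = (2, 1, 3, 0): 26 + 25 + 23 + (-7) = 67
σ = (2, 3, 0, 1): 26 + 11 + 8 + (-8) = 37
σ = (2, 3, 1, 0): 26 + 11 + 14 + (-7) = 44
σ = (3, 0, 1, 2): 13 + 28 + 14 + 19 = 74
σ = (3, 0, 2, 1): 13 + 28 + 19 + (-8) = 52
σ = (3, 1, 0, 2): 13 + 25 + 8 + 19 = 65
σ = (3, 1, 2, 0): 13 + 25 + 19 + (-7) = 50
σ = (3, 2, 0, 1): 13 + 13 + 8 + (-8) = 26
σ = (3, 2, 1, 0): 13 + 13 + 14 + (-7) = 33
Optimal value attained by: σ = (1, 0, 3, 2).
Answer: det⊕(C) = 86; verdict: NONSINGULAR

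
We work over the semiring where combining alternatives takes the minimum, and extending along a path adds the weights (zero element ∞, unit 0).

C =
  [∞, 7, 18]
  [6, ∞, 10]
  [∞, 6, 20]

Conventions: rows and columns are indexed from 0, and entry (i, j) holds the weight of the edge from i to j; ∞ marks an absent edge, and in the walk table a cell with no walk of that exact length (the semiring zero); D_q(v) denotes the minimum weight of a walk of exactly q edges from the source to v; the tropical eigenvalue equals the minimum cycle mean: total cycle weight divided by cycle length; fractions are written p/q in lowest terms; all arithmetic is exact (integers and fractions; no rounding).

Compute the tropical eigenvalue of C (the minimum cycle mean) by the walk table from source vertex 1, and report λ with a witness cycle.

q=0: [∞, 0, ∞]
q=1: [6, ∞, 10]
q=2: [∞, 13, 24]
q=3: [19, 30, 23]
Optimal cycle mean attained by: cycle 0->1->0, total 7 + 6, length 2.
Answer: λ = 13/2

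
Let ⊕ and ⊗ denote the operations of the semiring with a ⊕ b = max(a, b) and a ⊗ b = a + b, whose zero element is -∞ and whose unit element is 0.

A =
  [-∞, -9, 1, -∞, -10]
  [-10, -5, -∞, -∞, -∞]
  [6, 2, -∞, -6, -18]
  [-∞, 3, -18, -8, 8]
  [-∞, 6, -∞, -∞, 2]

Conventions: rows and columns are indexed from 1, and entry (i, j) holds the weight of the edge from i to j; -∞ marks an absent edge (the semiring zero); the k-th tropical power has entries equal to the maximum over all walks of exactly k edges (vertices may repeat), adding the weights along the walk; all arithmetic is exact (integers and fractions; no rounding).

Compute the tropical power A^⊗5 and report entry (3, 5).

A^⊗2:
  [7, 3, -∞, -5, -8]
  [-15, -10, -9, -∞, -20]
  [-8, -3, 7, -14, 2]
  [-7, 14, -26, -16, 10]
  [-4, 8, -∞, -∞, 4]
A^⊗3:
  [-7, -2, 8, -13, 3]
  [-3, -7, -14, -15, -18]
  [13, 9, -7, 1, 4]
  [4, 16, -6, -24, 12]
  [-2, 10, -3, -∞, 6]
A^⊗4:
  [14, 10, -6, 2, 5]
  [-8, -12, -2, -20, -7]
  [-1, 10, 14, -7, 9]
  [6, 18, 5, -12, 14]
  [3, 12, -1, -9, 8]
A^⊗5:
  [0, 11, 15, -6, 10]
  [4, 0, -7, -8, -5]
  [20, 16, 0, 8, 11]
  [11, 20, 7, -1, 16]
  [5, 14, 4, -7, 10]
Key observation: the optimum is the walk 3->1->3->4->5->5, with weight 6 + 1 + (-6) + 8 + 2 = 11.
Optimal value attained by: walk 3->1->3->4->5->5.
Answer: (A^⊗5)[3][5] = 11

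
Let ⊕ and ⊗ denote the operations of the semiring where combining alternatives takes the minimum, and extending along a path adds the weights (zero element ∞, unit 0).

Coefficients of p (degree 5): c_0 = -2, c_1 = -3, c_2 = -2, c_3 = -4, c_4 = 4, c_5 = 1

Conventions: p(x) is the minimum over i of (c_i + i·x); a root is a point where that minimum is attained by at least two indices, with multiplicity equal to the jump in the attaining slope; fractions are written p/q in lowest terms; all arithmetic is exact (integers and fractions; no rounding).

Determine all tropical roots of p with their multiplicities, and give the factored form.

hull edge (i=0, c=-2) to (i=1, c=-3): slope -1, span 1
hull edge (i=1, c=-3) to (i=3, c=-4): slope -1/2, span 2
hull edge (i=3, c=-4) to (i=5, c=1): slope 5/2, span 2
Factored form: p(x) = 1 ⊗ (x ⊕ (-5/2)) ⊗ (x ⊕ (-5/2)) ⊗ (x ⊕ 1/2) ⊗ (x ⊕ 1/2) ⊗ (x ⊕ 1)
Answer: roots = -5/2 (mult 2), 1/2 (mult 2), 1 (mult 1)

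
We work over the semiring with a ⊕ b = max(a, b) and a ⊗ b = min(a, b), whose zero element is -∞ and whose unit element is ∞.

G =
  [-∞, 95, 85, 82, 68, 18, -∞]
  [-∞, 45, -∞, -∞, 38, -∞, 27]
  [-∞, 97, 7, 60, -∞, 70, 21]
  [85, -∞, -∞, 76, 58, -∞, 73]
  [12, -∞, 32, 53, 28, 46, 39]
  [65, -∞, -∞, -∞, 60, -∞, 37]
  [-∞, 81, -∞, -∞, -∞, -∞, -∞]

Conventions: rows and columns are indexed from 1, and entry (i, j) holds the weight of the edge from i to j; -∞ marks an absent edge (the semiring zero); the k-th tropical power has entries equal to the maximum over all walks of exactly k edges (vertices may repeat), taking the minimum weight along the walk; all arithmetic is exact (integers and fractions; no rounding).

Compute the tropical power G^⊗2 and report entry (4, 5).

G^⊗2:
  [82, 85, 32, 76, 58, 70, 73]
  [12, 45, 32, 38, 38, 38, 38]
  [65, 45, 7, 60, 60, 7, 60]
  [76, 85, 85, 82, 68, 46, 73]
  [53, 39, 28, 53, 53, 32, 53]
  [12, 65, 65, 65, 65, 46, 39]
  [-∞, 45, -∞, -∞, 38, -∞, 27]
Key observation: the optimum is the walk 4->1->5, with weight 85 min 68 = 68.
Optimal value attained by: walk 4->1->5.
Answer: (G^⊗2)[4][5] = 68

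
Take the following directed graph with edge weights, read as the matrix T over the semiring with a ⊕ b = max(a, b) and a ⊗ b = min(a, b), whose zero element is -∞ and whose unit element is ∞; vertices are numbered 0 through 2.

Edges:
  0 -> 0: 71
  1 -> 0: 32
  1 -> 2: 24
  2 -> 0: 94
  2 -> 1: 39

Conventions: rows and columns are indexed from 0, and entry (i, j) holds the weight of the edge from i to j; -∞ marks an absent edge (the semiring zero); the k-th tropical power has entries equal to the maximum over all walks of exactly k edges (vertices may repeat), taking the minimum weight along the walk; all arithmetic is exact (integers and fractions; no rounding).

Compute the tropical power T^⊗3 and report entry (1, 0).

T^⊗2:
  [71, -∞, -∞]
  [32, 24, -∞]
  [71, -∞, 24]
T^⊗3:
  [71, -∞, -∞]
  [32, -∞, 24]
  [71, 24, -∞]
Key observation: the optimum is the walk 1->0->0->0, with weight 32 min 71 min 71 = 32.
Optimal value attained by: walk 1->0->0->0.
Answer: (T^⊗3)[1][0] = 32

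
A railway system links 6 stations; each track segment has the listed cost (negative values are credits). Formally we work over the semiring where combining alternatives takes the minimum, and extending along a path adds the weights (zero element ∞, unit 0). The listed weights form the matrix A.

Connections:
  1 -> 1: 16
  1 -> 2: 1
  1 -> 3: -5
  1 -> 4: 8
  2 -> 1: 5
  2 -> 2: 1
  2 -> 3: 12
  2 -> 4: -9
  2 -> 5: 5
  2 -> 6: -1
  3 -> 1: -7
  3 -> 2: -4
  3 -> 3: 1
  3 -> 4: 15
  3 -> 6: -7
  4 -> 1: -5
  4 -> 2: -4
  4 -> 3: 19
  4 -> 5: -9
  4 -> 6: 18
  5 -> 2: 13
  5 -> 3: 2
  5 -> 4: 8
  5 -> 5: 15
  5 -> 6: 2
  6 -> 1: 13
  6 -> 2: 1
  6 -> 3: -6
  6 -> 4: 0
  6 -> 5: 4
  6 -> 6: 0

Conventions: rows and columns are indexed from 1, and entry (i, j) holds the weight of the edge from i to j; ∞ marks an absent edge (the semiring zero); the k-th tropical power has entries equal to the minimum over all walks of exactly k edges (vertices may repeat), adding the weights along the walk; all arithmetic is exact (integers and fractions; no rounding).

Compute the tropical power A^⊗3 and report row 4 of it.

A^⊗2:
  [-12, -9, -4, -8, -1, -12]
  [-14, -13, -7, -8, -18, -1]
  [-6, -6, -13, -13, -3, -7]
  [1, -4, -10, -13, 1, -7]
  [-5, -2, -4, 2, -1, -5]
  [-13, -10, -6, -8, -9, -13]
A^⊗3:
  [-13, -12, -18, -18, -17, -12]
  [-14, -13, -19, -22, -17, -16]
  [-20, -17, -13, -15, -22, -20]
  [-18, -17, -13, -13, -22, -17]
  [-11, -8, -11, -11, -7, -11]
  [-13, -12, -19, -19, -17, -13]
Answer: row 4 of A^⊗3 = [-18, -17, -13, -13, -22, -17]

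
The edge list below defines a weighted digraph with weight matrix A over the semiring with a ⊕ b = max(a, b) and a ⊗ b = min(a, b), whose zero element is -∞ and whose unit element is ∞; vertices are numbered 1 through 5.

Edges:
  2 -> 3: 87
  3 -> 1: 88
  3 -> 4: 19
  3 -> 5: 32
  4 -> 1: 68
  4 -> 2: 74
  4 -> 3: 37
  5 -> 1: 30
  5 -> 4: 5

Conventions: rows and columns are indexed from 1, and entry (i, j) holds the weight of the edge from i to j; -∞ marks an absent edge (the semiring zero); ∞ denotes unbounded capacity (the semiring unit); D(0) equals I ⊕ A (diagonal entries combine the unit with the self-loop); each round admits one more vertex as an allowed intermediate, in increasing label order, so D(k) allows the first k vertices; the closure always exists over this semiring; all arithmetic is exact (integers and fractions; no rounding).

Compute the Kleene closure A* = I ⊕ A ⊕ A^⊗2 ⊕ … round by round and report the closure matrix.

D(0):
  [∞, -∞, -∞, -∞, -∞]
  [-∞, ∞, 87, -∞, -∞]
  [88, -∞, ∞, 19, 32]
  [68, 74, 37, ∞, -∞]
  [30, -∞, -∞, 5, ∞]
D(1):
  [∞, -∞, -∞, -∞, -∞]
  [-∞, ∞, 87, -∞, -∞]
  [88, -∞, ∞, 19, 32]
  [68, 74, 37, ∞, -∞]
  [30, -∞, -∞, 5, ∞]
D(2):
  [∞, -∞, -∞, -∞, -∞]
  [-∞, ∞, 87, -∞, -∞]
  [88, -∞, ∞, 19, 32]
  [68, 74, 74, ∞, -∞]
  [30, -∞, -∞, 5, ∞]
D(3):
  [∞, -∞, -∞, -∞, -∞]
  [87, ∞, 87, 19, 32]
  [88, -∞, ∞, 19, 32]
  [74, 74, 74, ∞, 32]
  [30, -∞, -∞, 5, ∞]
D(4):
  [∞, -∞, -∞, -∞, -∞]
  [87, ∞, 87, 19, 32]
  [88, 19, ∞, 19, 32]
  [74, 74, 74, ∞, 32]
  [30, 5, 5, 5, ∞]
D(5):
  [∞, -∞, -∞, -∞, -∞]
  [87, ∞, 87, 19, 32]
  [88, 19, ∞, 19, 32]
  [74, 74, 74, ∞, 32]
  [30, 5, 5, 5, ∞]
Answer: A* = [[∞, -∞, -∞, -∞, -∞], [87, ∞, 87, 19, 32], [88, 19, ∞, 19, 32], [74, 74, 74, ∞, 32], [30, 5, 5, 5, ∞]]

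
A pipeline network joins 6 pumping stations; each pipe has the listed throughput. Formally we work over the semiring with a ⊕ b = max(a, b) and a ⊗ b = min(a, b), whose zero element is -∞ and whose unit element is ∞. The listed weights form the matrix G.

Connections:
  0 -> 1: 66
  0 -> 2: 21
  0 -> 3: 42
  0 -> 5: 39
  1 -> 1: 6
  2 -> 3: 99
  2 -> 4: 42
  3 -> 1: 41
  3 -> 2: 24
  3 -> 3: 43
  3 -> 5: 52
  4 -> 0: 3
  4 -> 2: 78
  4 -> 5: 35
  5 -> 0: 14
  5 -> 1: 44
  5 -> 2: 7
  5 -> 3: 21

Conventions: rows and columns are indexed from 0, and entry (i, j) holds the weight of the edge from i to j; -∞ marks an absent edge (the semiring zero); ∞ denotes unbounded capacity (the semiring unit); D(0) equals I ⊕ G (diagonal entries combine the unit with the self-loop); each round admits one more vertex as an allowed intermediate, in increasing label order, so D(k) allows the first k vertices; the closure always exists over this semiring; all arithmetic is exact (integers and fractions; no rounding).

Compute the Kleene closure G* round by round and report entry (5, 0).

D(0):
  [∞, 66, 21, 42, -∞, 39]
  [-∞, ∞, -∞, -∞, -∞, -∞]
  [-∞, -∞, ∞, 99, 42, -∞]
  [-∞, 41, 24, ∞, -∞, 52]
  [3, -∞, 78, -∞, ∞, 35]
  [14, 44, 7, 21, -∞, ∞]
D(1):
  [∞, 66, 21, 42, -∞, 39]
  [-∞, ∞, -∞, -∞, -∞, -∞]
  [-∞, -∞, ∞, 99, 42, -∞]
  [-∞, 41, 24, ∞, -∞, 52]
  [3, 3, 78, 3, ∞, 35]
  [14, 44, 14, 21, -∞, ∞]
D(2):
  [∞, 66, 21, 42, -∞, 39]
  [-∞, ∞, -∞, -∞, -∞, -∞]
  [-∞, -∞, ∞, 99, 42, -∞]
  [-∞, 41, 24, ∞, -∞, 52]
  [3, 3, 78, 3, ∞, 35]
  [14, 44, 14, 21, -∞, ∞]
D(3):
  [∞, 66, 21, 42, 21, 39]
  [-∞, ∞, -∞, -∞, -∞, -∞]
  [-∞, -∞, ∞, 99, 42, -∞]
  [-∞, 41, 24, ∞, 24, 52]
  [3, 3, 78, 78, ∞, 35]
  [14, 44, 14, 21, 14, ∞]
D(4):
  [∞, 66, 24, 42, 24, 42]
  [-∞, ∞, -∞, -∞, -∞, -∞]
  [-∞, 41, ∞, 99, 42, 52]
  [-∞, 41, 24, ∞, 24, 52]
  [3, 41, 78, 78, ∞, 52]
  [14, 44, 21, 21, 21, ∞]
D(5):
  [∞, 66, 24, 42, 24, 42]
  [-∞, ∞, -∞, -∞, -∞, -∞]
  [3, 41, ∞, 99, 42, 52]
  [3, 41, 24, ∞, 24, 52]
  [3, 41, 78, 78, ∞, 52]
  [14, 44, 21, 21, 21, ∞]
D(6):
  [∞, 66, 24, 42, 24, 42]
  [-∞, ∞, -∞, -∞, -∞, -∞]
  [14, 44, ∞, 99, 42, 52]
  [14, 44, 24, ∞, 24, 52]
  [14, 44, 78, 78, ∞, 52]
  [14, 44, 21, 21, 21, ∞]
Answer: G*[5][0] = 14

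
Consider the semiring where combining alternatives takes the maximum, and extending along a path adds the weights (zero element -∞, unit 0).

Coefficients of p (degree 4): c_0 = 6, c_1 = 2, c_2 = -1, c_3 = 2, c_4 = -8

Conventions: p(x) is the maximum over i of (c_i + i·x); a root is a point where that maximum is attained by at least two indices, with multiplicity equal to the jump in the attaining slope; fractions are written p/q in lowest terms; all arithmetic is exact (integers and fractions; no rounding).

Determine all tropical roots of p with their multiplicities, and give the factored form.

hull edge (i=0, c=6) to (i=3, c=2): slope -4/3, span 3
hull edge (i=3, c=2) to (i=4, c=-8): slope -10, span 1
Factored form: p(x) = -8 ⊗ (x ⊕ 4/3) ⊗ (x ⊕ 4/3) ⊗ (x ⊕ 4/3) ⊗ (x ⊕ 10)
Answer: roots = 4/3 (mult 3), 10 (mult 1)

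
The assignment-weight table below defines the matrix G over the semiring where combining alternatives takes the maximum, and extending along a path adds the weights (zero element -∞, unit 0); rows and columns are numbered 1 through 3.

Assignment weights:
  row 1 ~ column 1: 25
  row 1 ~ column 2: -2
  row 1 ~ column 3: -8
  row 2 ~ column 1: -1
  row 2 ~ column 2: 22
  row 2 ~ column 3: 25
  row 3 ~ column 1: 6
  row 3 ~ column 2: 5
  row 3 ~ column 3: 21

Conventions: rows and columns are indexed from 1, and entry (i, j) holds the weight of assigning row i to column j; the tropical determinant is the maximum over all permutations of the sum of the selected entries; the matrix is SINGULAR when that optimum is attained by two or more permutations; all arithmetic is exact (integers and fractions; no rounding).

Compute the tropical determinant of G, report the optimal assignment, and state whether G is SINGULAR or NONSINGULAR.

σ = (1, 2, 3): 25 + 22 + 21 = 68
σ = (1, 3, 2): 25 + 25 + 5 = 55
σ = (2, 1, 3): (-2) + (-1) + 21 = 18
σ = (2, 3, 1): (-2) + 25 + 6 = 29
σ = (3, 1, 2): (-8) + (-1) + 5 = -4
σ = (3, 2, 1): (-8) + 22 + 6 = 20
Optimal value attained by: σ = (1, 2, 3).
Answer: det⊕(G) = 68; verdict: NONSINGULAR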